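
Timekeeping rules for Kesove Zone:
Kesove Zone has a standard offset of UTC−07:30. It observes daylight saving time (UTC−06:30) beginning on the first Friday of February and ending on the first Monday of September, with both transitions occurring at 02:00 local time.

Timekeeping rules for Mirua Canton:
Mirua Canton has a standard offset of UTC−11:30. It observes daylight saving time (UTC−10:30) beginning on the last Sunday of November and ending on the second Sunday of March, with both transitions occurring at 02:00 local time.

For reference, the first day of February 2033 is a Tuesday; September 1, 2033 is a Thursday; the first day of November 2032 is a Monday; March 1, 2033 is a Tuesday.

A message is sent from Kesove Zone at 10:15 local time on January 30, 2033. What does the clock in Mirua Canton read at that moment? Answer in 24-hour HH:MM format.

1 February 2033 is a Tuesday, so the first Friday is February 4.
1 September 2033 is a Thursday, so the first Monday is September 5.
Daylight saving runs 4 February – 5 September; January 30, 2033 is outside that window, so Kesove Zone is on standard time at UTC−07:30.
10:15 Kesove Zone + 7h30m = 17:45 UTC.
1 November 2032 is a Monday, so Sundays fall on 7, 14, 21, 28; the last is November 28.
1 March 2033 is a Tuesday, so the first Sunday is March 6 and the second is March 13.
At the standard offset (UTC−11:30), 17:45 UTC − 11h30m = 06:15 Mirua Canton standard time.
The standard-time date in Mirua Canton, January 30, 2033, falls between 28 November 2032 and 13 March 2033, so daylight saving is in effect and Mirua Canton is at UTC−10:30.
17:45 UTC − 10h30m = 07:15 Mirua Canton.

07:15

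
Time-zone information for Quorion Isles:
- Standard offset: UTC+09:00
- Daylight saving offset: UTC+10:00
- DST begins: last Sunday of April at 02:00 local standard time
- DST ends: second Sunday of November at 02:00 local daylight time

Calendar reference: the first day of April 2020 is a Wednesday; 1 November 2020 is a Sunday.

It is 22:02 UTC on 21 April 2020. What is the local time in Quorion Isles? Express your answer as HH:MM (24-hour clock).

07:02

1 April 2020 is a Wednesday, so Sundays fall on 5, 12, 19, 26; the last is April 26.
1 November 2020 is a Sunday, so the first Sunday is November 1 and the second is November 8.
At the standard offset (UTC+09:00), 22:02 UTC + 9h = 07:02 Quorion Isles standard time (rolling into the next day, 22 April 2020).
The standard-time date in Quorion Isles, 22 April 2020, does not fall between 26 April and 8 November, so daylight saving is not in effect and Quorion Isles is at UTC+09:00.
22:02 UTC + 9h = 07:02 local (rolling into the next day, 22 April 2020).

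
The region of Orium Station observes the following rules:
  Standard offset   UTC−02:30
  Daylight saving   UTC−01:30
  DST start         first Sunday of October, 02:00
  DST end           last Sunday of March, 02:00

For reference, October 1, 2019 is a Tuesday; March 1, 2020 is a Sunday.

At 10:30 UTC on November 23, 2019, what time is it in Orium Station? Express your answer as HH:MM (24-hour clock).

09:00

1 October 2019 is a Tuesday, so the first Sunday is October 6.
1 March 2020 is a Sunday, so Sundays fall on 1, 8, 15, 22, 29; the last is March 29.
At the standard offset (UTC−02:30), 10:30 UTC − 2h30m = 08:00 Orium Station standard time.
Daylight saving runs 6 October 2019 – 29 March 2020; the standard-time date in Orium Station, November 23, 2019, is inside that window, so Orium Station is at UTC−01:30.
10:30 UTC − 1h30m = 09:00 local.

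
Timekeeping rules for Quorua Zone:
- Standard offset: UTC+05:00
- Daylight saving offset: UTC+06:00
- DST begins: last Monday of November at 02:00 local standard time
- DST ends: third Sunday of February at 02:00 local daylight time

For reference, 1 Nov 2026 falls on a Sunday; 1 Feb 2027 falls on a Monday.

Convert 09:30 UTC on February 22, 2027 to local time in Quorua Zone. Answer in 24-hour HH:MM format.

1 November 2026 is a Sunday, so Mondays fall on 2, 9, 16, 23, 30; the last is November 30.
1 February 2027 is a Monday, so the first Sunday is February 7 and the third is February 21.
At the standard offset (UTC+05:00), 09:30 UTC + 5h = 14:30 Quorua Zone standard time.
The standard-time date in Quorua Zone, February 22, 2027, is outside the daylight-saving period (30 November 2026 – 21 February 2027), so Quorua Zone is on standard time, UTC+05:00.
09:30 UTC + 5h = 14:30 local.

14:30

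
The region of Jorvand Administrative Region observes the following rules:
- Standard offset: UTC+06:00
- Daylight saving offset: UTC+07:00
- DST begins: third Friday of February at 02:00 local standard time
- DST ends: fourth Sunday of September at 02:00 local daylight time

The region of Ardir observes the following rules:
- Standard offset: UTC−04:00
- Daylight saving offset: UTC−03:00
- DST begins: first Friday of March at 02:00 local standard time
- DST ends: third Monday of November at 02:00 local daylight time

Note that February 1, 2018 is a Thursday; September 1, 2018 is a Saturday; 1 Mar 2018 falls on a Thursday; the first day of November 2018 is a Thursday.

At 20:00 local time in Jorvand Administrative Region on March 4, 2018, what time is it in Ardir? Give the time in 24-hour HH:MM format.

10:00

1 February 2018 is a Thursday, so the first Friday is February 2 and the third is February 16.
1 September 2018 is a Saturday, so the first Sunday is September 2 and the fourth is September 23.
March 4, 2018 falls between 16 February and 23 September, so daylight saving is in effect and Jorvand Administrative Region is at UTC+07:00.
20:00 Jorvand Administrative Region − 7h = 13:00 UTC.
1 March 2018 is a Thursday, so the first Friday is March 2.
1 November 2018 is a Thursday, so the first Monday is November 5 and the third is November 19.
At the standard offset (UTC−04:00), 13:00 UTC − 4h = 09:00 Ardir standard time.
The standard-time date in Ardir, March 4, 2018, lies within the daylight-saving period (2 March – 19 November), so Ardir is on daylight time, UTC−03:00.
13:00 UTC − 3h = 10:00 Ardir.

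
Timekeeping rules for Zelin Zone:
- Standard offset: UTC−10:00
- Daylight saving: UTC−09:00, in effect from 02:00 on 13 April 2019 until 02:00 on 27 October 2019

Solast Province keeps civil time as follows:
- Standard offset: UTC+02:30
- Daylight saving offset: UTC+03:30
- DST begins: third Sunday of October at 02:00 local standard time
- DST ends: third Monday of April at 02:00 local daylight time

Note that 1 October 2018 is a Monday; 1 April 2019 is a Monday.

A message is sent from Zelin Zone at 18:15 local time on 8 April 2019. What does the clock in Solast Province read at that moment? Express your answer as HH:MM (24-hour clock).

Daylight saving runs 13 April – 27 October; 8 April 2019 is outside that window, so Zelin Zone is on standard time at UTC−10:00.
18:15 Zelin Zone + 10h = 04:15 UTC (rolling into the next day, 9 April 2019).
1 October 2018 is a Monday, so the first Sunday is October 7 and the third is October 21.
1 April 2019 is a Monday, so the first Monday is April 1 and the third is April 15.
At the standard offset (UTC+02:30), 04:15 UTC + 2h30m = 06:45 Solast Province standard time.
The standard-time date in Solast Province, 9 April 2019, falls between 21 October 2018 and 15 April 2019, so daylight saving is in effect and Solast Province is at UTC+03:30.
04:15 UTC + 3h30m = 07:45 Solast Province.

07:45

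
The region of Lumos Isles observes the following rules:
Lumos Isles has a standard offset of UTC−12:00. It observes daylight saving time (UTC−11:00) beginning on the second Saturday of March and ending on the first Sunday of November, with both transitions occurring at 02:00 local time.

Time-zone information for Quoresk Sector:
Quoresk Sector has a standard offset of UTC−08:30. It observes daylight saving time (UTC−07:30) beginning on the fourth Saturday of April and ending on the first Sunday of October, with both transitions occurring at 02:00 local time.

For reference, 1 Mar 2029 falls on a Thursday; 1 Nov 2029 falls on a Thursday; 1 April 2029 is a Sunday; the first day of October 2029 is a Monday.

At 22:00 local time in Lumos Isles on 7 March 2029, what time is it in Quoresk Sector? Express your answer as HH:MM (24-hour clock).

1 March 2029 is a Thursday, so the first Saturday is March 3 and the second is March 10.
1 November 2029 is a Thursday, so the first Sunday is November 4.
Daylight saving runs 10 March – 4 November; 7 March 2029 is outside that window, so Lumos Isles is on standard time at UTC−12:00.
22:00 Lumos Isles + 12h = 10:00 UTC (rolling into the next day, 8 March 2029).
1 April 2029 is a Sunday, so the first Saturday is April 7 and the fourth is April 28.
1 October 2029 is a Monday, so the first Sunday is October 7.
At the standard offset (UTC−08:30), 10:00 UTC − 8h30m = 01:30 Quoresk Sector standard time.
Daylight saving runs 28 April – 7 October; the standard-time date in Quoresk Sector, 8 March 2029, is outside that window, so Quoresk Sector is on standard time at UTC−08:30.
10:00 UTC − 8h30m = 01:30 Quoresk Sector.

01:30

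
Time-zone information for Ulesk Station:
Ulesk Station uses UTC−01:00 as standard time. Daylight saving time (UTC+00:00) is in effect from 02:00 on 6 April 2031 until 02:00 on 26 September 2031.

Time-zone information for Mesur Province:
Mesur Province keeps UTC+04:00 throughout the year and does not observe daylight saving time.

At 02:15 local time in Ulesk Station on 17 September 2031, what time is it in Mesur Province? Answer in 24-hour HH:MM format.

06:15

17 September 2031 falls between 6 April and 26 September, so daylight saving is in effect and Ulesk Station is at UTC+00:00.
02:15 Ulesk Station − 0h = 02:15 UTC.
Mesur Province has no daylight saving, so its offset is UTC+04:00 year-round.
02:15 UTC + 4h = 06:15 Mesur Province.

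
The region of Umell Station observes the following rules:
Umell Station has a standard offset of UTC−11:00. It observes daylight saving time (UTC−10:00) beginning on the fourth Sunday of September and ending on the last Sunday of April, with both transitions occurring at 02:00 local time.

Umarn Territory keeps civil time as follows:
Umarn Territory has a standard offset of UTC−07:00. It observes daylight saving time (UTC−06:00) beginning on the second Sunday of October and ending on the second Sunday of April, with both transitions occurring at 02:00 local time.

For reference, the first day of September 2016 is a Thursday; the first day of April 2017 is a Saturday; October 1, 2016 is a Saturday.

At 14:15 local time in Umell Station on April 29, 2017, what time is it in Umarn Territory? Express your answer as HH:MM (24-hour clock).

17:15

1 September 2016 is a Thursday, so the first Sunday is September 4 and the fourth is September 25.
1 April 2017 is a Saturday, so Sundays fall on 2, 9, 16, 23, 30; the last is April 30.
Daylight saving runs 25 September 2016 – 30 April 2017; April 29, 2017 is inside that window, so Umell Station is at UTC−10:00.
14:15 Umell Station + 10h = 00:15 UTC (rolling into the next day, 30 April 2017).
1 October 2016 is a Saturday, so the first Sunday is October 2 and the second is October 9.
1 April 2017 is a Saturday, so the first Sunday is April 2 and the second is April 9.
At the standard offset (UTC−07:00), 00:15 UTC − 7h = 17:15 Umarn Territory standard time (rolling into the previous day, 29 April 2017).
The standard-time date in Umarn Territory, April 29, 2017, is outside the daylight-saving period (9 October 2016 – 9 April 2017), so Umarn Territory is on standard time, UTC−07:00.
00:15 UTC − 7h = 17:15 Umarn Territory (rolling into the previous day, 29 April 2017).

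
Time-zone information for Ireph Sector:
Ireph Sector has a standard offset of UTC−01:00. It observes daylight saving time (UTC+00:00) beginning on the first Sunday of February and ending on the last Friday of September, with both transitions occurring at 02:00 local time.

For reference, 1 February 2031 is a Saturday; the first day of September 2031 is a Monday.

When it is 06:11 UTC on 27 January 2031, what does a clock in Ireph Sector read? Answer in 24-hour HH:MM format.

1 February 2031 is a Saturday, so the first Sunday is February 2.
1 September 2031 is a Monday, so Fridays fall on 5, 12, 19, 26; the last is September 26.
At the standard offset (UTC−01:00), 06:11 UTC − 1h = 05:11 Ireph Sector standard time.
The standard-time date in Ireph Sector, 27 January 2031, does not fall between 2 February and 26 September, so daylight saving is not in effect and Ireph Sector is at UTC−01:00.
06:11 UTC − 1h = 05:11 local.

05:11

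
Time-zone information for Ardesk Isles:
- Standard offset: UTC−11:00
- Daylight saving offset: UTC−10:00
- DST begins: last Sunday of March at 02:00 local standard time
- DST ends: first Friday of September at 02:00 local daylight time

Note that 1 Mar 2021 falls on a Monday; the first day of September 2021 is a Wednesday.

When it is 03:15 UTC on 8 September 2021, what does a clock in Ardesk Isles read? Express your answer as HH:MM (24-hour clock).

16:15

1 March 2021 is a Monday, so Sundays fall on 7, 14, 21, 28; the last is March 28.
1 September 2021 is a Wednesday, so the first Friday is September 3.
At the standard offset (UTC−11:00), 03:15 UTC − 11h = 16:15 Ardesk Isles standard time (rolling into the previous day, 7 September 2021).
Daylight saving runs 28 March – 3 September; the standard-time date in Ardesk Isles, 7 September 2021, is outside that window, so Ardesk Isles is on standard time at UTC−11:00.
03:15 UTC − 11h = 16:15 local (rolling into the previous day, 7 September 2021).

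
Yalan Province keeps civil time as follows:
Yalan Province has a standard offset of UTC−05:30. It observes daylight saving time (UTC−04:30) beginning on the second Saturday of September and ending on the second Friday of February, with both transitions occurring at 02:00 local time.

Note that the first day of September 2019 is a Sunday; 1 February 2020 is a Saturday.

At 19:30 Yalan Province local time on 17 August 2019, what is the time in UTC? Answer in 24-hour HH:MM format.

1 September 2019 is a Sunday, so the first Saturday is September 7 and the second is September 14.
1 February 2020 is a Saturday, so the first Friday is February 7 and the second is February 14.
17 August 2019 is outside the daylight-saving period (14 September 2019 – 14 February 2020), so Yalan Province is on standard time, UTC−05:30.
19:30 local + 5h30m = 01:00 UTC (rolling into the next day, 18 August 2019).

01:00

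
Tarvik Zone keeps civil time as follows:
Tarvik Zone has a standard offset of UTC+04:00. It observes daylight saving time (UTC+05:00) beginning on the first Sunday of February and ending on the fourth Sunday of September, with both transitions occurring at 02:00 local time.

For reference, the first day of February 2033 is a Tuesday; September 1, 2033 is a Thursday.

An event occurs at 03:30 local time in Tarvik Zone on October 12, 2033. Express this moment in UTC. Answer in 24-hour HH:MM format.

23:30

1 February 2033 is a Tuesday, so the first Sunday is February 6.
1 September 2033 is a Thursday, so the first Sunday is September 4 and the fourth is September 25.
Daylight saving runs 6 February – 25 September; October 12, 2033 is outside that window, so Tarvik Zone is on standard time at UTC+04:00.
03:30 local − 4h = 23:30 UTC (rolling into the previous day, 11 October 2033).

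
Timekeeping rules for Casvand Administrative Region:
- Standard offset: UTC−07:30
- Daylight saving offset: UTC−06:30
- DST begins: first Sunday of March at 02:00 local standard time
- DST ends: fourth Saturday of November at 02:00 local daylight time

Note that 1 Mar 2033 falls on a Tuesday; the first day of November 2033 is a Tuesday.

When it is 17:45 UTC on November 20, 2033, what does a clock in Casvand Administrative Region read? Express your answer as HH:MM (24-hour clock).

1 March 2033 is a Tuesday, so the first Sunday is March 6.
1 November 2033 is a Tuesday, so the first Saturday is November 5 and the fourth is November 26.
At the standard offset (UTC−07:30), 17:45 UTC − 7h30m = 10:15 Casvand Administrative Region standard time.
Daylight saving runs 6 March – 26 November; the standard-time date in Casvand Administrative Region, November 20, 2033, is inside that window, so Casvand Administrative Region is at UTC−06:30.
17:45 UTC − 6h30m = 11:15 local.

11:15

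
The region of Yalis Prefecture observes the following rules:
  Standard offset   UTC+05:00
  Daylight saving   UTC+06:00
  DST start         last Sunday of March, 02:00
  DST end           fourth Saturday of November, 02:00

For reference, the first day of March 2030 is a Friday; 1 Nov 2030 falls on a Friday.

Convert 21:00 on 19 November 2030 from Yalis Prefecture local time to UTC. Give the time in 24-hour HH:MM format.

1 March 2030 is a Friday, so Sundays fall on 3, 10, 17, 24, 31; the last is March 31.
1 November 2030 is a Friday, so the first Saturday is November 2 and the fourth is November 23.
19 November 2030 falls between 31 March and 23 November, so daylight saving is in effect and Yalis Prefecture is at UTC+06:00.
21:00 local − 6h = 15:00 UTC.

15:00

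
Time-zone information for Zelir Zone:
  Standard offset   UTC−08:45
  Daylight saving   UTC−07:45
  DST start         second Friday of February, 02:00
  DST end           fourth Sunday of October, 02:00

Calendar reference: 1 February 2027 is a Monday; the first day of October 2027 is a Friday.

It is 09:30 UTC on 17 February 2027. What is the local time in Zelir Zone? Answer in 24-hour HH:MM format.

1 February 2027 is a Monday, so the first Friday is February 5 and the second is February 12.
1 October 2027 is a Friday, so the first Sunday is October 3 and the fourth is October 24.
At the standard offset (UTC−08:45), 09:30 UTC − 8h45m = 00:45 Zelir Zone standard time.
The standard-time date in Zelir Zone, 17 February 2027, lies within the daylight-saving period (12 February – 24 October), so Zelir Zone is on daylight time, UTC−07:45.
09:30 UTC − 7h45m = 01:45 local.

01:45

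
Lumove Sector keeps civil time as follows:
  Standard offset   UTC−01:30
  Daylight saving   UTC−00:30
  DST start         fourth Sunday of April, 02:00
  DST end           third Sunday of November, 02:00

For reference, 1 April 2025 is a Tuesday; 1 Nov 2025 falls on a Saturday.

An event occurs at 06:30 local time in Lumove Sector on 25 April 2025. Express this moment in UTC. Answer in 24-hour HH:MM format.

1 April 2025 is a Tuesday, so the first Sunday is April 6 and the fourth is April 27.
1 November 2025 is a Saturday, so the first Sunday is November 2 and the third is November 16.
Daylight saving runs 27 April – 16 November; 25 April 2025 is outside that window, so Lumove Sector is on standard time at UTC−01:30.
06:30 local + 1h30m = 08:00 UTC.

08:00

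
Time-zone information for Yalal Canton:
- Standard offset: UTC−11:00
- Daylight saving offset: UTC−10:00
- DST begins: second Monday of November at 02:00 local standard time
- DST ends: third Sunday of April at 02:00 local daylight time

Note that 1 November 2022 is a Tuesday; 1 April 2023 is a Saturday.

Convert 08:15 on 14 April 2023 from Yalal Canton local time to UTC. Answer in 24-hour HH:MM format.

18:15

1 November 2022 is a Tuesday, so the first Monday is November 7 and the second is November 14.
1 April 2023 is a Saturday, so the first Sunday is April 2 and the third is April 16.
14 April 2023 falls between 14 November 2022 and 16 April 2023, so daylight saving is in effect and Yalal Canton is at UTC−10:00.
08:15 local + 10h = 18:15 UTC.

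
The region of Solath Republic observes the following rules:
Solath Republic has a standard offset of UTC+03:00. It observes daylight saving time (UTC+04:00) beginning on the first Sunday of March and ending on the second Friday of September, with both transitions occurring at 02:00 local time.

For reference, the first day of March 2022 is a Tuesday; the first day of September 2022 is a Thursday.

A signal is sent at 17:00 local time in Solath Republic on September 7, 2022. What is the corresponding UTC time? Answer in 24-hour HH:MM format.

1 March 2022 is a Tuesday, so the first Sunday is March 6.
1 September 2022 is a Thursday, so the first Friday is September 2 and the second is September 9.
Daylight saving runs 6 March – 9 September; September 7, 2022 is inside that window, so Solath Republic is at UTC+04:00.
17:00 local − 4h = 13:00 UTC.

13:00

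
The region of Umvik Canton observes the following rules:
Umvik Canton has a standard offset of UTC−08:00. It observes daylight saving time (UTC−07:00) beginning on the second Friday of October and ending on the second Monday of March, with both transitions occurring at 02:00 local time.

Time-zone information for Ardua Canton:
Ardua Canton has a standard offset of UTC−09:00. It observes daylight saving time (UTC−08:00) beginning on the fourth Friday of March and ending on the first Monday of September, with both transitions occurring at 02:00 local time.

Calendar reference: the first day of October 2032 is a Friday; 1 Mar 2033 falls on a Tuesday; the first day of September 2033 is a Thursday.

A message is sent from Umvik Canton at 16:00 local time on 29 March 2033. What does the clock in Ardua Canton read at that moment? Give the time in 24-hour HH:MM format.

1 October 2032 is a Friday, so the first Friday is October 1 and the second is October 8.
1 March 2033 is a Tuesday, so the first Monday is March 7 and the second is March 14.
29 March 2033 is outside the daylight-saving period (8 October 2032 – 14 March 2033), so Umvik Canton is on standard time, UTC−08:00.
16:00 Umvik Canton + 8h = 00:00 UTC (rolling into the next day, 30 March 2033).
1 March 2033 is a Tuesday, so the first Friday is March 4 and the fourth is March 25.
1 September 2033 is a Thursday, so the first Monday is September 5.
At the standard offset (UTC−09:00), 00:00 UTC − 9h = 15:00 Ardua Canton standard time (rolling into the previous day, 29 March 2033).
The standard-time date in Ardua Canton, 29 March 2033, falls between 25 March and 5 September, so daylight saving is in effect and Ardua Canton is at UTC−08:00.
00:00 UTC − 8h = 16:00 Ardua Canton (rolling into the previous day, 29 March 2033).

16:00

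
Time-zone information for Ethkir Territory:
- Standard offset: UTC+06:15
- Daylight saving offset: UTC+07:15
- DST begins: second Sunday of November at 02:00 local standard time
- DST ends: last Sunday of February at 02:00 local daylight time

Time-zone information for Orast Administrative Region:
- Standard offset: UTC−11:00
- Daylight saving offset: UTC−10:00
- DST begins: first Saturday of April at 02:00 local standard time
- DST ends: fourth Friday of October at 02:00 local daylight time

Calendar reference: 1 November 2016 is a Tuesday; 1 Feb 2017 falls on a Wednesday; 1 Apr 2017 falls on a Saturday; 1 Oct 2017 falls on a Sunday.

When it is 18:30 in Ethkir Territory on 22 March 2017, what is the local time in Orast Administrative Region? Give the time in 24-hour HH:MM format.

1 November 2016 is a Tuesday, so the first Sunday is November 6 and the second is November 13.
1 February 2017 is a Wednesday, so Sundays fall on 5, 12, 19, 26; the last is February 26.
22 March 2017 is outside the daylight-saving period (13 November 2016 – 26 February 2017), so Ethkir Territory is on standard time, UTC+06:15.
18:30 Ethkir Territory − 6h15m = 12:15 UTC.
1 April 2017 is a Saturday, so the first Saturday is April 1.
1 October 2017 is a Sunday, so the first Friday is October 6 and the fourth is October 27.
At the standard offset (UTC−11:00), 12:15 UTC − 11h = 01:15 Orast Administrative Region standard time.
The standard-time date in Orast Administrative Region, 22 March 2017, does not fall between 1 April and 27 October, so daylight saving is not in effect and Orast Administrative Region is at UTC−11:00.
12:15 UTC − 11h = 01:15 Orast Administrative Region.

01:15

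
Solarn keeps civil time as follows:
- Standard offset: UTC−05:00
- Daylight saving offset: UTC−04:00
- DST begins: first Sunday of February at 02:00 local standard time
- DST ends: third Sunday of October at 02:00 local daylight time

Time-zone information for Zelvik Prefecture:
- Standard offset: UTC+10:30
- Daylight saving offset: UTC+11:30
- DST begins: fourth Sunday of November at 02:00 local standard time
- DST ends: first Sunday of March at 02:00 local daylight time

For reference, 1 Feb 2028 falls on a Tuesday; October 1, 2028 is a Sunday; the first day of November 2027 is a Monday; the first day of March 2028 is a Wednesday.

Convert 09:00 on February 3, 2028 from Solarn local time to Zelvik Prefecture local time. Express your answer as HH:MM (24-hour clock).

01:30

1 February 2028 is a Tuesday, so the first Sunday is February 6.
1 October 2028 is a Sunday, so the first Sunday is October 1 and the third is October 15.
February 3, 2028 is outside the daylight-saving period (6 February – 15 October), so Solarn is on standard time, UTC−05:00.
09:00 Solarn + 5h = 14:00 UTC.
1 November 2027 is a Monday, so the first Sunday is November 7 and the fourth is November 28.
1 March 2028 is a Wednesday, so the first Sunday is March 5.
At the standard offset (UTC+10:30), 14:00 UTC + 10h30m = 00:30 Zelvik Prefecture standard time (rolling into the next day, 4 February 2028).
The standard-time date in Zelvik Prefecture, February 4, 2028, falls between 28 November 2027 and 5 March 2028, so daylight saving is in effect and Zelvik Prefecture is at UTC+11:30.
14:00 UTC + 11h30m = 01:30 Zelvik Prefecture (rolling into the next day, 4 February 2028).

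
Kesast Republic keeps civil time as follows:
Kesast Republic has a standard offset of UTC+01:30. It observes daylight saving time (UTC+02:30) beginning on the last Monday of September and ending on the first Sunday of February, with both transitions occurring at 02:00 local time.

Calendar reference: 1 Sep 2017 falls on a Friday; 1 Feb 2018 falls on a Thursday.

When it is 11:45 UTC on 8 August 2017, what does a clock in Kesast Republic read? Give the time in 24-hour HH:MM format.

13:15

1 September 2017 is a Friday, so Mondays fall on 4, 11, 18, 25; the last is September 25.
1 February 2018 is a Thursday, so the first Sunday is February 4.
At the standard offset (UTC+01:30), 11:45 UTC + 1h30m = 13:15 Kesast Republic standard time.
The standard-time date in Kesast Republic, 8 August 2017, does not fall between 25 September 2017 and 4 February 2018, so daylight saving is not in effect and Kesast Republic is at UTC+01:30.
11:45 UTC + 1h30m = 13:15 local.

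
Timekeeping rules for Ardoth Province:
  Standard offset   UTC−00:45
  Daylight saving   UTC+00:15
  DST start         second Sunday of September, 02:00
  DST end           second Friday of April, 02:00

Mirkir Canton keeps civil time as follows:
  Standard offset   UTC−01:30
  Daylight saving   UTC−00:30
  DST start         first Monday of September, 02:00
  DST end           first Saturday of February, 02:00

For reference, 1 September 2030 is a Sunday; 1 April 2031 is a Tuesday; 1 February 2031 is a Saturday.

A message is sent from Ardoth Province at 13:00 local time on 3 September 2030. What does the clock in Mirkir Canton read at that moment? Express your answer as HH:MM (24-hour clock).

13:15

1 September 2030 is a Sunday, so the first Sunday is September 1 and the second is September 8.
1 April 2031 is a Tuesday, so the first Friday is April 4 and the second is April 11.
3 September 2030 does not fall between 8 September 2030 and 11 April 2031, so daylight saving is not in effect and Ardoth Province is at UTC−00:45.
13:00 Ardoth Province + 0h45m = 13:45 UTC.
1 September 2030 is a Sunday, so the first Monday is September 2.
1 February 2031 is a Saturday, so the first Saturday is February 1.
At the standard offset (UTC−01:30), 13:45 UTC − 1h30m = 12:15 Mirkir Canton standard time.
The standard-time date in Mirkir Canton, 3 September 2030, falls between 2 September 2030 and 1 February 2031, so daylight saving is in effect and Mirkir Canton is at UTC−00:30.
13:45 UTC − 0h30m = 13:15 Mirkir Canton.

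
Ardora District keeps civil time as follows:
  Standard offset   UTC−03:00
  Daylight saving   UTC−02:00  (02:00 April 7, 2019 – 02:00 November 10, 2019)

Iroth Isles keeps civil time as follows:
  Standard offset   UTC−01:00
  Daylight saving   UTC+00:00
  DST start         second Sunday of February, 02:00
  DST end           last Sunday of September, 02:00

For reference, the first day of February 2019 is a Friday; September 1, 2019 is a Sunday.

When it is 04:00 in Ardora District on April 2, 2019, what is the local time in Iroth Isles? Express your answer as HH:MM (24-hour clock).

April 2, 2019 is outside the daylight-saving period (7 April – 10 November), so Ardora District is on standard time, UTC−03:00.
04:00 Ardora District + 3h = 07:00 UTC.
1 February 2019 is a Friday, so the first Sunday is February 3 and the second is February 10.
1 September 2019 is a Sunday, so Sundays fall on 1, 8, 15, 22, 29; the last is September 29.
At the standard offset (UTC−01:00), 07:00 UTC − 1h = 06:00 Iroth Isles standard time.
The standard-time date in Iroth Isles, April 2, 2019, falls between 10 February and 29 September, so daylight saving is in effect and Iroth Isles is at UTC+00:00.
07:00 UTC + 0h = 07:00 Iroth Isles.

07:00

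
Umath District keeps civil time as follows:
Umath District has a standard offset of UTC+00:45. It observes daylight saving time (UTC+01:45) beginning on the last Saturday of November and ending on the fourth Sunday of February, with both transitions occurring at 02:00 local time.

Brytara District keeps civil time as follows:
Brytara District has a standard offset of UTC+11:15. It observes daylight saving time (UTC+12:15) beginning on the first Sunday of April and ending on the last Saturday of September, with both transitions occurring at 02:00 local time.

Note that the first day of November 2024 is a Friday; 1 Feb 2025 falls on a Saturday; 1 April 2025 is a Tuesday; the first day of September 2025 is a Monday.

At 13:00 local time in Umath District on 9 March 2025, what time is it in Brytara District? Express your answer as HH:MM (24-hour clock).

23:30

1 November 2024 is a Friday, so Saturdays fall on 2, 9, 16, 23, 30; the last is November 30.
1 February 2025 is a Saturday, so the first Sunday is February 2 and the fourth is February 23.
9 March 2025 does not fall between 30 November 2024 and 23 February 2025, so daylight saving is not in effect and Umath District is at UTC+00:45.
13:00 Umath District − 0h45m = 12:15 UTC.
1 April 2025 is a Tuesday, so the first Sunday is April 6.
1 September 2025 is a Monday, so Saturdays fall on 6, 13, 20, 27; the last is September 27.
At the standard offset (UTC+11:15), 12:15 UTC + 11h15m = 23:30 Brytara District standard time.
Daylight saving runs 6 April – 27 September; the standard-time date in Brytara District, 9 March 2025, is outside that window, so Brytara District is on standard time at UTC+11:15.
12:15 UTC + 11h15m = 23:30 Brytara District.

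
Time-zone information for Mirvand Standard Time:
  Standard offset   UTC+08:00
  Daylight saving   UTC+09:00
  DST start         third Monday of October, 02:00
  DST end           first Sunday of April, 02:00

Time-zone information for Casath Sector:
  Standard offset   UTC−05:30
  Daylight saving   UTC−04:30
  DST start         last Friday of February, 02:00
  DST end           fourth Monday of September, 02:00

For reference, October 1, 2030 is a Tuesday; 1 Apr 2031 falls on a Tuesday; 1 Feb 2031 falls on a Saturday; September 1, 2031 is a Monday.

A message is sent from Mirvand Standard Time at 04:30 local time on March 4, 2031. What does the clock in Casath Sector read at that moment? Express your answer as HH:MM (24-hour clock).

1 October 2030 is a Tuesday, so the first Monday is October 7 and the third is October 21.
1 April 2031 is a Tuesday, so the first Sunday is April 6.
Daylight saving runs 21 October 2030 – 6 April 2031; March 4, 2031 is inside that window, so Mirvand Standard Time is at UTC+09:00.
04:30 Mirvand Standard Time − 9h = 19:30 UTC (rolling into the previous day, 3 March 2031).
1 February 2031 is a Saturday, so Fridays fall on 7, 14, 21, 28; the last is February 28.
1 September 2031 is a Monday, so the first Monday is September 1 and the fourth is September 22.
At the standard offset (UTC−05:30), 19:30 UTC − 5h30m = 14:00 Casath Sector standard time.
The standard-time date in Casath Sector, March 3, 2031, falls between 28 February and 22 September, so daylight saving is in effect and Casath Sector is at UTC−04:30.
19:30 UTC − 4h30m = 15:00 Casath Sector.

15:00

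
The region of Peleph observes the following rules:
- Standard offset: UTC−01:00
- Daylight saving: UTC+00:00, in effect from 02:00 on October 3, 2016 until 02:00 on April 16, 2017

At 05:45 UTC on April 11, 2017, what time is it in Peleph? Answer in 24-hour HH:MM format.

05:45

At the standard offset (UTC−01:00), 05:45 UTC − 1h = 04:45 Peleph standard time.
The standard-time date in Peleph, April 11, 2017, falls between 3 October 2016 and 16 April 2017, so daylight saving is in effect and Peleph is at UTC+00:00.
05:45 UTC + 0h = 05:45 local.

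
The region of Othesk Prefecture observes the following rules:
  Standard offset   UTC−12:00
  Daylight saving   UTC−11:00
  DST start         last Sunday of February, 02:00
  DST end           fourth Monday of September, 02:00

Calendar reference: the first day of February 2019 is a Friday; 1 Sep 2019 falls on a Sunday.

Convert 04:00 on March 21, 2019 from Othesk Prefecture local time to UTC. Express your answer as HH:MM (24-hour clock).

15:00

1 February 2019 is a Friday, so Sundays fall on 3, 10, 17, 24; the last is February 24.
1 September 2019 is a Sunday, so the first Monday is September 2 and the fourth is September 23.
March 21, 2019 lies within the daylight-saving period (24 February – 23 September), so Othesk Prefecture is on daylight time, UTC−11:00.
04:00 local + 11h = 15:00 UTC.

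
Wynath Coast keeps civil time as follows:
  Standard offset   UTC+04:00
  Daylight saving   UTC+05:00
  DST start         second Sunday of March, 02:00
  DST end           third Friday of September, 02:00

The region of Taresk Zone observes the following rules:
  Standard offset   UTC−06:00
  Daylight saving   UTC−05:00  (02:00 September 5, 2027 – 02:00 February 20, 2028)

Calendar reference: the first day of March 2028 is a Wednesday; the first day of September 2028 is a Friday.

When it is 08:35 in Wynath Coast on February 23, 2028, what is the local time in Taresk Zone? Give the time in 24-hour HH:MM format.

22:35

1 March 2028 is a Wednesday, so the first Sunday is March 5 and the second is March 12.
1 September 2028 is a Friday, so the first Friday is September 1 and the third is September 15.
February 23, 2028 is outside the daylight-saving period (12 March – 15 September), so Wynath Coast is on standard time, UTC+04:00.
08:35 Wynath Coast − 4h = 04:35 UTC.
At the standard offset (UTC−06:00), 04:35 UTC − 6h = 22:35 Taresk Zone standard time (rolling into the previous day, 22 February 2028).
The standard-time date in Taresk Zone, February 22, 2028, does not fall between 5 September 2027 and 20 February 2028, so daylight saving is not in effect and Taresk Zone is at UTC−06:00.
04:35 UTC − 6h = 22:35 Taresk Zone (rolling into the previous day, 22 February 2028).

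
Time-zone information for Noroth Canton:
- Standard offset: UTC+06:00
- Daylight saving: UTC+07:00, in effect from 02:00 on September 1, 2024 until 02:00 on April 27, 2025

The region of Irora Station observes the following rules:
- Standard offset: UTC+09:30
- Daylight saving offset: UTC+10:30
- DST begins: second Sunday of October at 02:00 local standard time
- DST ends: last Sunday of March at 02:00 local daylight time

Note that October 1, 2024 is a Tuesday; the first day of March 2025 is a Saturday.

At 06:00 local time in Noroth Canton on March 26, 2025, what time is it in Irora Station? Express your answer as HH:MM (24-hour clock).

Daylight saving runs 1 September 2024 – 27 April 2025; March 26, 2025 is inside that window, so Noroth Canton is at UTC+07:00.
06:00 Noroth Canton − 7h = 23:00 UTC (rolling into the previous day, 25 March 2025).
1 October 2024 is a Tuesday, so the first Sunday is October 6 and the second is October 13.
1 March 2025 is a Saturday, so Sundays fall on 2, 9, 16, 23, 30; the last is March 30.
At the standard offset (UTC+09:30), 23:00 UTC + 9h30m = 08:30 Irora Station standard time (rolling into the next day, 26 March 2025).
Daylight saving runs 13 October 2024 – 30 March 2025; the standard-time date in Irora Station, March 26, 2025, is inside that window, so Irora Station is at UTC+10:30.
23:00 UTC + 10h30m = 09:30 Irora Station (rolling into the next day, 26 March 2025).

09:30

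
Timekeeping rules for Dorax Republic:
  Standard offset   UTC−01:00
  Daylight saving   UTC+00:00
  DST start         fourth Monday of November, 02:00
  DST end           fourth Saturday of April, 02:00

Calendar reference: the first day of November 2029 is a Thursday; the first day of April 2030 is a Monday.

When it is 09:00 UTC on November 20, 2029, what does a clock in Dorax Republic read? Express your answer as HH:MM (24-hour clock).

08:00

1 November 2029 is a Thursday, so the first Monday is November 5 and the fourth is November 26.
1 April 2030 is a Monday, so the first Saturday is April 6 and the fourth is April 27.
At the standard offset (UTC−01:00), 09:00 UTC − 1h = 08:00 Dorax Republic standard time.
The standard-time date in Dorax Republic, November 20, 2029, is outside the daylight-saving period (26 November 2029 – 27 April 2030), so Dorax Republic is on standard time, UTC−01:00.
09:00 UTC − 1h = 08:00 local.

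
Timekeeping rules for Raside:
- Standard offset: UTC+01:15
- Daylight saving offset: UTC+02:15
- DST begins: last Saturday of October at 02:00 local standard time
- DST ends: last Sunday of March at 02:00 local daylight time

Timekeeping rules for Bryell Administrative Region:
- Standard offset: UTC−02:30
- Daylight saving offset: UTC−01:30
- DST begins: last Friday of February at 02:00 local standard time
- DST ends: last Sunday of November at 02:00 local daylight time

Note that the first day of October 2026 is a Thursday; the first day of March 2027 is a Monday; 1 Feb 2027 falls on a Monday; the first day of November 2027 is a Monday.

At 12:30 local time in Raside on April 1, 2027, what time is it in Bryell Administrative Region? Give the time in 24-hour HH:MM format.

1 October 2026 is a Thursday, so Saturdays fall on 3, 10, 17, 24, 31; the last is October 31.
1 March 2027 is a Monday, so Sundays fall on 7, 14, 21, 28; the last is March 28.
April 1, 2027 does not fall between 31 October 2026 and 28 March 2027, so daylight saving is not in effect and Raside is at UTC+01:15.
12:30 Raside − 1h15m = 11:15 UTC.
1 February 2027 is a Monday, so Fridays fall on 5, 12, 19, 26; the last is February 26.
1 November 2027 is a Monday, so Sundays fall on 7, 14, 21, 28; the last is November 28.
At the standard offset (UTC−02:30), 11:15 UTC − 2h30m = 08:45 Bryell Administrative Region standard time.
The standard-time date in Bryell Administrative Region, April 1, 2027, falls between 26 February and 28 November, so daylight saving is in effect and Bryell Administrative Region is at UTC−01:30.
11:15 UTC − 1h30m = 09:45 Bryell Administrative Region.

09:45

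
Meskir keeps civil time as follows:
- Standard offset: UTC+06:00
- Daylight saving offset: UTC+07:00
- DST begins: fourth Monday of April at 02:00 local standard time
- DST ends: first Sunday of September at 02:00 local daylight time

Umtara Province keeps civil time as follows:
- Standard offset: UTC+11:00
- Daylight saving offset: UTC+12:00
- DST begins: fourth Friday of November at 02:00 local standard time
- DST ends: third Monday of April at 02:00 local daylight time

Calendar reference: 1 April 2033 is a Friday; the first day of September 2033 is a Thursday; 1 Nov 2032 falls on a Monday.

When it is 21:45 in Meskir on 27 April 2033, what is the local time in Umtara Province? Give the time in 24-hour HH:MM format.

1 April 2033 is a Friday, so the first Monday is April 4 and the fourth is April 25.
1 September 2033 is a Thursday, so the first Sunday is September 4.
Daylight saving runs 25 April – 4 September; 27 April 2033 is inside that window, so Meskir is at UTC+07:00.
21:45 Meskir − 7h = 14:45 UTC.
1 November 2032 is a Monday, so the first Friday is November 5 and the fourth is November 26.
1 April 2033 is a Friday, so the first Monday is April 4 and the third is April 18.
At the standard offset (UTC+11:00), 14:45 UTC + 11h = 01:45 Umtara Province standard time (rolling into the next day, 28 April 2033).
Daylight saving runs 26 November 2032 – 18 April 2033; the standard-time date in Umtara Province, 28 April 2033, is outside that window, so Umtara Province is on standard time at UTC+11:00.
14:45 UTC + 11h = 01:45 Umtara Province (rolling into the next day, 28 April 2033).

01:45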